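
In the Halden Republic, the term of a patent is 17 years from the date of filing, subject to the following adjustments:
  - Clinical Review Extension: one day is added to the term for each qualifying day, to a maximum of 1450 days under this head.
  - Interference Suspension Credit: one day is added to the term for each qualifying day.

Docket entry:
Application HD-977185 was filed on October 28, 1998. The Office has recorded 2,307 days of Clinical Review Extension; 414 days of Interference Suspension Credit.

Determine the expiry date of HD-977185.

Base term: filing date + 17 years → 28 October 2015.
Clinical Review Extension: 2307 days claimed exceeds the 1450-day cap, so +1450 days → 17 October 2019.
Interference Suspension Credit: +414 days → 4 December 2020.

December 4, 2020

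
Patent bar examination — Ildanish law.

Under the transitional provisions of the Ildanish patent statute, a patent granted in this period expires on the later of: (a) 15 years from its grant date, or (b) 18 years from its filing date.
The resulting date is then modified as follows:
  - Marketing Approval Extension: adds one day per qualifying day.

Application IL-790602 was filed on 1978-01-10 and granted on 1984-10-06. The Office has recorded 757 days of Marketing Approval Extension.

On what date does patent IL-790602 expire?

(a) grant + 15 years → 6 October 1999.
(b) filing + 18 years → 10 January 1996.
Later of the two: 6 October 1999.
Marketing Approval Extension: +757 days → 1 November 2001.

2001-11-01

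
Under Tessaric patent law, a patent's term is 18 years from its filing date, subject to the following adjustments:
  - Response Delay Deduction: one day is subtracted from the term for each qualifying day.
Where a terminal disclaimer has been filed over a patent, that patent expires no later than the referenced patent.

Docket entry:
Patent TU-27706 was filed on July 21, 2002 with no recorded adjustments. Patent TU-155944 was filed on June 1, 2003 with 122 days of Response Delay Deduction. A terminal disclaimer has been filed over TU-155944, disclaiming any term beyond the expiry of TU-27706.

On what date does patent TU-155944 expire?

2020-07-21

Natural term of TU-155944:
  Base: filing + 18 years → 1 June 2021.
  Response Delay Deduction: −122 days → 30 January 2021.
Expiry of referenced patent TU-27706:
  Base: filing + 18 years → 21 July 2020.
Terminal disclaimer: TU-155944 expires on the earlier of 30 January 2021 and 21 July 2020.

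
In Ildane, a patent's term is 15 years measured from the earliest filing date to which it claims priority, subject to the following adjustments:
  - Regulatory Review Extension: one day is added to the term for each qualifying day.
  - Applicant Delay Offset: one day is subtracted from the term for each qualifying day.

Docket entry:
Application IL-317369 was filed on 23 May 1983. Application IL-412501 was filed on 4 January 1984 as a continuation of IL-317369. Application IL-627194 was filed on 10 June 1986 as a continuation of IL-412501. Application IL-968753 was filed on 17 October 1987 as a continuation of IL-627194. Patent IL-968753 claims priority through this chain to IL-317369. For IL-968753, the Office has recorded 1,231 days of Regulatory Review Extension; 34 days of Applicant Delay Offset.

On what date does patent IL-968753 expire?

Earliest priority filing: 23 May 1983.
Base term: 23 May 1983 + 15 years → 23 May 1998.
Regulatory Review Extension: +1231 days → 5 October 2001.
Applicant Delay Offset: −34 days → 1 September 2001.

September 1, 2001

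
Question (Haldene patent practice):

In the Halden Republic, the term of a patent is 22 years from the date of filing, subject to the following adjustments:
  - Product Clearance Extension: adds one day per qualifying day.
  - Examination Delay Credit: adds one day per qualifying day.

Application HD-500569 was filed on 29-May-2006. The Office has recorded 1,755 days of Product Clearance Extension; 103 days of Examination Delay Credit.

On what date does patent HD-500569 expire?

Base term: filing date + 22 years → 29 May 2028.
Product Clearance Extension: +1755 days → 19 March 2033.
Examination Delay Credit: +103 days → 30 June 2033.

June 30, 2033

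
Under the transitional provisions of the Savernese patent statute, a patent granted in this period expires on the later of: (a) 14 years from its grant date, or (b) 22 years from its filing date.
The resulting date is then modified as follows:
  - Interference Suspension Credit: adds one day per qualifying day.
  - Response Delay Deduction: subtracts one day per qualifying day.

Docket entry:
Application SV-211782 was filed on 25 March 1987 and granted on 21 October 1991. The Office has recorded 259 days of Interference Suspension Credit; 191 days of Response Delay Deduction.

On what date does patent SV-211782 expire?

2009-06-01

(a) grant + 14 years → 21 October 2005.
(b) filing + 22 years → 25 March 2009.
Later of the two: 25 March 2009.
Interference Suspension Credit: +259 days → 9 December 2009.
Response Delay Deduction: −191 days → 1 June 2009.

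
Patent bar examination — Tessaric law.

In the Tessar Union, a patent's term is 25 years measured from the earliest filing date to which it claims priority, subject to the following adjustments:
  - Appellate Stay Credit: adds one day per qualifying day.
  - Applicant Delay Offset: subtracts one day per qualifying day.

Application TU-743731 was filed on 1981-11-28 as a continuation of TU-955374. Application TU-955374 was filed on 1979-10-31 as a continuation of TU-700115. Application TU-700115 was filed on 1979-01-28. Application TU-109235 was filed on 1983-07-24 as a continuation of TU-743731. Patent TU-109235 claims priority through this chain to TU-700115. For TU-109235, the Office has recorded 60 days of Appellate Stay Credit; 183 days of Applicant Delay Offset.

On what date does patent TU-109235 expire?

Earliest priority filing: 28 January 1979.
Base term: 28 January 1979 + 25 years → 28 January 2004.
Appellate Stay Credit: +60 days → 28 March 2004.
Applicant Delay Offset: −183 days → 27 September 2003.

2003-09-27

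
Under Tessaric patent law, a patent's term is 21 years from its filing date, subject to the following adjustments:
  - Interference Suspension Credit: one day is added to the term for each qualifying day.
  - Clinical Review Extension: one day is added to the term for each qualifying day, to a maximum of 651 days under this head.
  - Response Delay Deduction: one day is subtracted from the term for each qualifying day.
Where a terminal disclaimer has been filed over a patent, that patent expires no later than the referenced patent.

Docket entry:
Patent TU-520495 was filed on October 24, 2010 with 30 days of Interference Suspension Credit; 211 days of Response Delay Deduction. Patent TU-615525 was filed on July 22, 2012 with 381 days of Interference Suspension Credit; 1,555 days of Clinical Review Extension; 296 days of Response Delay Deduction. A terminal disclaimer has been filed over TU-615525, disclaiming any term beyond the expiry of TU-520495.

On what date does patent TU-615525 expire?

2031-04-26

Natural term of TU-615525:
  Base: filing + 21 years → 22 July 2033.
  Interference Suspension Credit: +381 days → 7 August 2034.
  Clinical Review Extension: 1555 days claimed exceeds the 651-day cap, so +651 days → 19 May 2036.
  Response Delay Deduction: −296 days → 28 July 2035.
Expiry of referenced patent TU-520495:
  Base: filing + 21 years → 24 October 2031.
  Interference Suspension Credit: +30 days → 23 November 2031.
  Response Delay Deduction: −211 days → 26 April 2031.
Terminal disclaimer: TU-615525 expires on the earlier of 28 July 2035 and 26 April 2031.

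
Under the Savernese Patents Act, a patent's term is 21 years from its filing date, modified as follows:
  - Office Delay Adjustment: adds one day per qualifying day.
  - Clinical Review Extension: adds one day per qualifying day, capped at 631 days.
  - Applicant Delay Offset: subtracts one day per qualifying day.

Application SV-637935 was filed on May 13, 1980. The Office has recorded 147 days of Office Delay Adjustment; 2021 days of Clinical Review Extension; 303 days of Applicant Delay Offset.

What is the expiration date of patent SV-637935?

August 31, 2002

Base term: filing date + 21 years → 13 May 2001.
Office Delay Adjustment: +147 days → 7 October 2001.
Clinical Review Extension: 2021 days claimed exceeds the 631-day cap, so +631 days → 30 June 2003.
Applicant Delay Offset: −303 days → 31 August 2002.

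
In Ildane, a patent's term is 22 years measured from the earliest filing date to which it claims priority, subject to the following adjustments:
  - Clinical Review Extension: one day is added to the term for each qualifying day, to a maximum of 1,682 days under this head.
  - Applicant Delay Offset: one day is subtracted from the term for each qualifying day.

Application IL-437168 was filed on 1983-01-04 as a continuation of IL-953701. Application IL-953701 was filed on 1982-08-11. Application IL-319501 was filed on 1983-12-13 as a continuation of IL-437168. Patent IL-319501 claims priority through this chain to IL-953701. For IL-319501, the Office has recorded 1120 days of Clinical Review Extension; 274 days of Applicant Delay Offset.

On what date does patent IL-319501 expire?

Earliest priority filing: 11 August 1982.
Base term: 11 August 1982 + 22 years → 11 August 2004.
Clinical Review Extension: 1120 days (within the 1682-day cap) → +1120 days → 5 September 2007.
Applicant Delay Offset: −274 days → 5 December 2006.

December 5, 2006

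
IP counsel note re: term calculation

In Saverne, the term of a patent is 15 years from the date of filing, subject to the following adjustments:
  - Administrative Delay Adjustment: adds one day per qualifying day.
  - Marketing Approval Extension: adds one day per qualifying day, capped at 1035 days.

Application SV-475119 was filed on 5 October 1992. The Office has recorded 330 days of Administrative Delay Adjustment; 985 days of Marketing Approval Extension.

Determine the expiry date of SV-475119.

May 12, 2011

Base term: filing date + 15 years → 5 October 2007.
Administrative Delay Adjustment: +330 days → 30 August 2008.
Marketing Approval Extension: 985 days (within the 1035-day cap) → +985 days → 12 May 2011.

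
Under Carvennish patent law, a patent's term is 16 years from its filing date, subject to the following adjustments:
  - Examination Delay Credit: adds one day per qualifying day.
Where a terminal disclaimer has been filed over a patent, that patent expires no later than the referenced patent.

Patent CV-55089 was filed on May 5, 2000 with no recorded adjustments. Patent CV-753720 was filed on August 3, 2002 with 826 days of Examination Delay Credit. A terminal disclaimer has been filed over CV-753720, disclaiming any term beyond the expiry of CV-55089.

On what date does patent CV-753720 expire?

May 5, 2016

Natural term of CV-753720:
  Base: filing + 16 years → 3 August 2018.
  Examination Delay Credit: +826 days → 6 November 2020.
Expiry of referenced patent CV-55089:
  Base: filing + 16 years → 5 May 2016.
Terminal disclaimer: CV-753720 expires on the earlier of 6 November 2020 and 5 May 2016.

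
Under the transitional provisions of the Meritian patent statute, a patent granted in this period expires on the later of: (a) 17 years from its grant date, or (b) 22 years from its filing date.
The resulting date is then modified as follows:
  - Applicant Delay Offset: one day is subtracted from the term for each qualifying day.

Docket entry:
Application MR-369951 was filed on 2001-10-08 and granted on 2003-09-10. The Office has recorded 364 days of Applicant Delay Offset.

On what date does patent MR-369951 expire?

(a) grant + 17 years → 10 September 2020.
(b) filing + 22 years → 8 October 2023.
Later of the two: 8 October 2023.
Applicant Delay Offset: −364 days → 9 October 2022.

October 9, 2022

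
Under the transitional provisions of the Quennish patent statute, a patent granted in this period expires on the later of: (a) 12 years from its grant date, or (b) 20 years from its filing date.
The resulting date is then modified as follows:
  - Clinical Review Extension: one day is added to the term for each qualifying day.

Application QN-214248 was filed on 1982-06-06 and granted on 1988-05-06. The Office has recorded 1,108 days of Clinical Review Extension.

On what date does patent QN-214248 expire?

June 18, 2005

(a) grant + 12 years → 6 May 2000.
(b) filing + 20 years → 6 June 2002.
Later of the two: 6 June 2002.
Clinical Review Extension: +1108 days → 18 June 2005.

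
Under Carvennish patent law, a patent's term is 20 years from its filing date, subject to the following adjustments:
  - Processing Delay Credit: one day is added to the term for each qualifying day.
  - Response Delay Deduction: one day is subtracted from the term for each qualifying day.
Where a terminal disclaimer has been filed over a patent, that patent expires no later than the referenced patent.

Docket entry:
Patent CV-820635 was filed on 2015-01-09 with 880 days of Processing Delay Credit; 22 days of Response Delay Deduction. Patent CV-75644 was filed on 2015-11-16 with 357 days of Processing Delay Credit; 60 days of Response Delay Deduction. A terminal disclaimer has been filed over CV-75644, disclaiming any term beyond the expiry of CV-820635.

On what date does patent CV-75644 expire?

Natural term of CV-75644:
  Base: filing + 20 years → 16 November 2035.
  Processing Delay Credit: +357 days → 7 November 2036.
  Response Delay Deduction: −60 days → 8 September 2036.
Expiry of referenced patent CV-820635:
  Base: filing + 20 years → 9 January 2035.
  Processing Delay Credit: +880 days → 7 June 2037.
  Response Delay Deduction: −22 days → 16 May 2037.
Terminal disclaimer: CV-75644 expires on the earlier of 8 September 2036 and 16 May 2037.

2036-09-08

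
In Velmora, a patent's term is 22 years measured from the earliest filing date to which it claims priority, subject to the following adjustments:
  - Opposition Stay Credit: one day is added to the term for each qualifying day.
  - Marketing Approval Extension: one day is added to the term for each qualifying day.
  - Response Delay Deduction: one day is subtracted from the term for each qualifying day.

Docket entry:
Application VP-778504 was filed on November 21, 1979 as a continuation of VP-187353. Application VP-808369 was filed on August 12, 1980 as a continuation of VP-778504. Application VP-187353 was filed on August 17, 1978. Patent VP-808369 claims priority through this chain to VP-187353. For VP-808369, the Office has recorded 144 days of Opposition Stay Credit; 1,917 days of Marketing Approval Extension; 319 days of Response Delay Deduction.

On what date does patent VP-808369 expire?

Earliest priority filing: 17 August 1978.
Base term: 17 August 1978 + 22 years → 17 August 2000.
Opposition Stay Credit: +144 days → 8 January 2001.
Marketing Approval Extension: +1917 days → 9 April 2006.
Response Delay Deduction: −319 days → 25 May 2005.

May 25, 2005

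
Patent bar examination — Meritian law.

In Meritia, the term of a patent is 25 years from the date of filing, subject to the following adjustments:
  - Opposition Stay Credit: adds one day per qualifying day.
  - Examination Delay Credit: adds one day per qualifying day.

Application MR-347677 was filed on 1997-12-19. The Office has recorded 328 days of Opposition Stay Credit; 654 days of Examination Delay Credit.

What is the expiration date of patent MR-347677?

Base term: filing date + 25 years → 19 December 2022.
Opposition Stay Credit: +328 days → 12 November 2023.
Examination Delay Credit: +654 days → 27 August 2025.

August 27, 2025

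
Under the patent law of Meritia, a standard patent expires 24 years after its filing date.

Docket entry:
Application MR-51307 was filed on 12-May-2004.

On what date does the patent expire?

Filing date + 24 years → 12 May 2028.

2028-05-12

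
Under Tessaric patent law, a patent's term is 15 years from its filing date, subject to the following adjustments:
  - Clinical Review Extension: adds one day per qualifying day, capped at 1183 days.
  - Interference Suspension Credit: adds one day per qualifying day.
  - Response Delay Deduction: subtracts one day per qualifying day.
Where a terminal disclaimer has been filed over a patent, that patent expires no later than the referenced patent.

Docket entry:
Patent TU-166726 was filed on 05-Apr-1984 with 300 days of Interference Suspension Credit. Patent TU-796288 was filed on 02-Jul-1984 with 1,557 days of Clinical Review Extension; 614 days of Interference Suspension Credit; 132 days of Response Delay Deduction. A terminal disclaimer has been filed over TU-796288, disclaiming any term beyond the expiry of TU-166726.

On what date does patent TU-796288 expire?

Natural term of TU-796288:
  Base: filing + 15 years → 2 July 1999.
  Clinical Review Extension: 1557 days claimed exceeds the 1183-day cap, so +1183 days → 27 September 2002.
  Interference Suspension Credit: +614 days → 2 June 2004.
  Response Delay Deduction: −132 days → 22 January 2004.
Expiry of referenced patent TU-166726:
  Base: filing + 15 years → 5 April 1999.
  Interference Suspension Credit: +300 days → 30 January 2000.
Terminal disclaimer: TU-796288 expires on the earlier of 22 January 2004 and 30 January 2000.

January 30, 2000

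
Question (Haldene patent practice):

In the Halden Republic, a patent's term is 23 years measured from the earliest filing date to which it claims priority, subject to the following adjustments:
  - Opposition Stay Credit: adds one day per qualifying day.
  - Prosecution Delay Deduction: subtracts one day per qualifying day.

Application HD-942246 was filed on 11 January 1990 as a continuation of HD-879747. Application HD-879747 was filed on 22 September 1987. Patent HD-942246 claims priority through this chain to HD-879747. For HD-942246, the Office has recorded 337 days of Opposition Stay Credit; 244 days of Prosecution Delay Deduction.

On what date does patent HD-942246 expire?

December 24, 2010

Earliest priority filing: 22 September 1987.
Base term: 22 September 1987 + 23 years → 22 September 2010.
Opposition Stay Credit: +337 days → 25 August 2011.
Prosecution Delay Deduction: −244 days → 24 December 2010.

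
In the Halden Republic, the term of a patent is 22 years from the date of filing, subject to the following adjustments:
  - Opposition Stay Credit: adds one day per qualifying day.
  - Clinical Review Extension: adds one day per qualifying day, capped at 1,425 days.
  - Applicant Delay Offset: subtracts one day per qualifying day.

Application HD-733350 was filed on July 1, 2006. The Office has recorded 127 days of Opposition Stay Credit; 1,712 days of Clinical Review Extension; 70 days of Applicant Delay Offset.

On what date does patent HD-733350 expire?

Base term: filing date + 22 years → 1 July 2028.
Opposition Stay Credit: +127 days → 5 November 2028.
Clinical Review Extension: 1712 days claimed exceeds the 1425-day cap, so +1425 days → 30 September 2032.
Applicant Delay Offset: −70 days → 22 July 2032.

July 22, 2032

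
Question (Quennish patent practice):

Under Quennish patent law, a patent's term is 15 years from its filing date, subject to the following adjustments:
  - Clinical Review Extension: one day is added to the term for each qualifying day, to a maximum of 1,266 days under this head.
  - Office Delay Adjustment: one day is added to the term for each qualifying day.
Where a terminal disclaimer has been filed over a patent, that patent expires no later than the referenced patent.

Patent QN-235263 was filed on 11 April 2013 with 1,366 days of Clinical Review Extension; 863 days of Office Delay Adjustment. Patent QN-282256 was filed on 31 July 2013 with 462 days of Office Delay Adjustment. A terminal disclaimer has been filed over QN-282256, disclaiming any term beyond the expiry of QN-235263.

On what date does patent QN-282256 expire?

November 5, 2029

Natural term of QN-282256:
  Base: filing + 15 years → 31 July 2028.
  Office Delay Adjustment: +462 days → 5 November 2029.
Expiry of referenced patent QN-235263:
  Base: filing + 15 years → 11 April 2028.
  Clinical Review Extension: 1366 days claimed exceeds the 1266-day cap, so +1266 days → 29 September 2031.
  Office Delay Adjustment: +863 days → 8 February 2034.
Terminal disclaimer: QN-282256 expires on the earlier of 5 November 2029 and 8 February 2034.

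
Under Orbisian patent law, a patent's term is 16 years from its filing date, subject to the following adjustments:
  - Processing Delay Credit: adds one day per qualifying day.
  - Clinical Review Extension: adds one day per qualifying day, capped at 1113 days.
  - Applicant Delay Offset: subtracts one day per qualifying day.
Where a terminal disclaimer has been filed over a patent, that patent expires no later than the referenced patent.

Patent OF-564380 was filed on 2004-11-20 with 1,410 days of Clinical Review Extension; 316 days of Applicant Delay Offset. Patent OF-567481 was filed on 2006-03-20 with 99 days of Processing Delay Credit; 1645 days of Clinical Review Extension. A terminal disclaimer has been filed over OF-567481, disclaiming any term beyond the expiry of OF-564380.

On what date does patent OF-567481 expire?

Natural term of OF-567481:
  Base: filing + 16 years → 20 March 2022.
  Processing Delay Credit: +99 days → 27 June 2022.
  Clinical Review Extension: 1645 days claimed exceeds the 1113-day cap, so +1113 days → 14 July 2025.
Expiry of referenced patent OF-564380:
  Base: filing + 16 years → 20 November 2020.
  Clinical Review Extension: 1410 days claimed exceeds the 1113-day cap, so +1113 days → 8 December 2023.
  Applicant Delay Offset: −316 days → 26 January 2023.
Terminal disclaimer: OF-567481 expires on the earlier of 14 July 2025 and 26 January 2023.

2023-01-26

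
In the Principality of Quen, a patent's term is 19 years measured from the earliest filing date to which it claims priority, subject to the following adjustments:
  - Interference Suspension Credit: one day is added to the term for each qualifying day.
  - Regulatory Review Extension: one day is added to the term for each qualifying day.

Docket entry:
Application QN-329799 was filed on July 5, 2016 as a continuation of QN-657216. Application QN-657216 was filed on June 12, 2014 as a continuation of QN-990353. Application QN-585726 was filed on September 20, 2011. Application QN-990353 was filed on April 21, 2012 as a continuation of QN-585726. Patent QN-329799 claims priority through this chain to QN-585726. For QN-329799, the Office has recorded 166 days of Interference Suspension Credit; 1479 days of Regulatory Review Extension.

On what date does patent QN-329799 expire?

March 23, 2035

Earliest priority filing: 20 September 2011.
Base term: 20 September 2011 + 19 years → 20 September 2030.
Interference Suspension Credit: +166 days → 5 March 2031.
Regulatory Review Extension: +1479 days → 23 March 2035.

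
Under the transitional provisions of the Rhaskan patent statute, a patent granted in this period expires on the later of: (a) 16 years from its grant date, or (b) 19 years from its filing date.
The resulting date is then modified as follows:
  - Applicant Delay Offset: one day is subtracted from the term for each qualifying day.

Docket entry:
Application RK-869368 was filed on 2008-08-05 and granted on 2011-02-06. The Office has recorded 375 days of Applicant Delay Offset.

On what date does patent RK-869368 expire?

(a) grant + 16 years → 6 February 2027.
(b) filing + 19 years → 5 August 2027.
Later of the two: 5 August 2027.
Applicant Delay Offset: −375 days → 26 July 2026.

July 26, 2026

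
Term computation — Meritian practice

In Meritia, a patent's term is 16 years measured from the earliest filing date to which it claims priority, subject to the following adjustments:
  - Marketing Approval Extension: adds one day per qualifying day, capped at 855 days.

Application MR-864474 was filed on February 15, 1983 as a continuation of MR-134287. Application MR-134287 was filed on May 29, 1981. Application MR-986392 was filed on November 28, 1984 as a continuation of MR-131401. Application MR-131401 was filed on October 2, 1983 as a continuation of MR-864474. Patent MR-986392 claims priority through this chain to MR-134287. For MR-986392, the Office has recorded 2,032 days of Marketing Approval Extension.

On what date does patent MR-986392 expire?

1999-10-01

Earliest priority filing: 29 May 1981.
Base term: 29 May 1981 + 16 years → 29 May 1997.
Marketing Approval Extension: 2032 days claimed exceeds the 855-day cap, so +855 days → 1 October 1999.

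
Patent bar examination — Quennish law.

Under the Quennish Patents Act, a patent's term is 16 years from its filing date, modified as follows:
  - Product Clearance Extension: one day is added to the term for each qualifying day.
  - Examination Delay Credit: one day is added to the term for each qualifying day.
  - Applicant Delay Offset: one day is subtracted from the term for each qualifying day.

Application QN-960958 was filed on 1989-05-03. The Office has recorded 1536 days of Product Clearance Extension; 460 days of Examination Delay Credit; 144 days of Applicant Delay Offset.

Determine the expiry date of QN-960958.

Base term: filing date + 16 years → 3 May 2005.
Product Clearance Extension: +1536 days → 17 July 2009.
Examination Delay Credit: +460 days → 20 October 2010.
Applicant Delay Offset: −144 days → 29 May 2010.

2010-05-29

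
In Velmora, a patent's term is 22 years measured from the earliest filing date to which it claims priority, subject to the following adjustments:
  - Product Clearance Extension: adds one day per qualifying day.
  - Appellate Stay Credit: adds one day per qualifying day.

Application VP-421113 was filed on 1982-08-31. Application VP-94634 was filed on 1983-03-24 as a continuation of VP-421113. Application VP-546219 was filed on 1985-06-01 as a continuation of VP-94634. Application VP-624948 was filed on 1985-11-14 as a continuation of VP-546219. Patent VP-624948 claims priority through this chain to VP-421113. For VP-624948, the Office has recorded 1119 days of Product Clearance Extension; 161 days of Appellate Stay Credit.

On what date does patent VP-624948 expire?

March 3, 2008

Earliest priority filing: 31 August 1982.
Base term: 31 August 1982 + 22 years → 31 August 2004.
Product Clearance Extension: +1119 days → 24 September 2007.
Appellate Stay Credit: +161 days → 3 March 2008.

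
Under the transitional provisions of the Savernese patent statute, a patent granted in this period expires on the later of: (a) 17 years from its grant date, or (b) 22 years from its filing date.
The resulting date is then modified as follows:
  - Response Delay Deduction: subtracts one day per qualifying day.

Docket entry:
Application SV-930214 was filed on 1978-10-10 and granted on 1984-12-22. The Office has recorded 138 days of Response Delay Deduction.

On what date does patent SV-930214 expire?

(a) grant + 17 years → 22 December 2001.
(b) filing + 22 years → 10 October 2000.
Later of the two: 22 December 2001.
Response Delay Deduction: −138 days → 6 August 2001.

August 6, 2001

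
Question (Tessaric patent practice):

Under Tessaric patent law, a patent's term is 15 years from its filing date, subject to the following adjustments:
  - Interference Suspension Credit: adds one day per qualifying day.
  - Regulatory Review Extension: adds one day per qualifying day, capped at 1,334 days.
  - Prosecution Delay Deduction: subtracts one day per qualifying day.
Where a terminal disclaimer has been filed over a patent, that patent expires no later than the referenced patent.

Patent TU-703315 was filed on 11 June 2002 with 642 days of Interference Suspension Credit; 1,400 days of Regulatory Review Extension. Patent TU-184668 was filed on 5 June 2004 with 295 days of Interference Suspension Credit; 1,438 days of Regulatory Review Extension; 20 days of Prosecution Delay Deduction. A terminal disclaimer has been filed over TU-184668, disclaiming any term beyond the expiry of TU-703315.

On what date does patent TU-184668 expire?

Natural term of TU-184668:
  Base: filing + 15 years → 5 June 2019.
  Interference Suspension Credit: +295 days → 26 March 2020.
  Regulatory Review Extension: 1438 days claimed exceeds the 1334-day cap, so +1334 days → 20 November 2023.
  Prosecution Delay Deduction: −20 days → 31 October 2023.
Expiry of referenced patent TU-703315:
  Base: filing + 15 years → 11 June 2017.
  Interference Suspension Credit: +642 days → 15 March 2019.
  Regulatory Review Extension: 1400 days claimed exceeds the 1334-day cap, so +1334 days → 8 November 2022.
Terminal disclaimer: TU-184668 expires on the earlier of 31 October 2023 and 8 November 2022.

November 8, 2022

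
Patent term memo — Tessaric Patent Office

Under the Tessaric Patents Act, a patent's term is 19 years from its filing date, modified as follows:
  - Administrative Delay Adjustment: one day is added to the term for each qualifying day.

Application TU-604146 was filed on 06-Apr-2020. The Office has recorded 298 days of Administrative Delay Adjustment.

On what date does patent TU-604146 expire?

Base term: filing date + 19 years → 6 April 2039.
Administrative Delay Adjustment: +298 days → 29 January 2040.

2040-01-29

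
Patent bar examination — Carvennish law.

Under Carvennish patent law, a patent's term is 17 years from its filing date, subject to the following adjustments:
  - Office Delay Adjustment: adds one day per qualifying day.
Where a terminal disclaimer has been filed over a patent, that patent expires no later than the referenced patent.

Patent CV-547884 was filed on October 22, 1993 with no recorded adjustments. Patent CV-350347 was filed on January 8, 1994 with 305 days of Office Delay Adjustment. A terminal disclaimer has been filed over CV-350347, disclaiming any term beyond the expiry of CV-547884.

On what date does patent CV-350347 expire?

2010-10-22

Natural term of CV-350347:
  Base: filing + 17 years → 8 January 2011.
  Office Delay Adjustment: +305 days → 9 November 2011.
Expiry of referenced patent CV-547884:
  Base: filing + 17 years → 22 October 2010.
Terminal disclaimer: CV-350347 expires on the earlier of 9 November 2011 and 22 October 2010.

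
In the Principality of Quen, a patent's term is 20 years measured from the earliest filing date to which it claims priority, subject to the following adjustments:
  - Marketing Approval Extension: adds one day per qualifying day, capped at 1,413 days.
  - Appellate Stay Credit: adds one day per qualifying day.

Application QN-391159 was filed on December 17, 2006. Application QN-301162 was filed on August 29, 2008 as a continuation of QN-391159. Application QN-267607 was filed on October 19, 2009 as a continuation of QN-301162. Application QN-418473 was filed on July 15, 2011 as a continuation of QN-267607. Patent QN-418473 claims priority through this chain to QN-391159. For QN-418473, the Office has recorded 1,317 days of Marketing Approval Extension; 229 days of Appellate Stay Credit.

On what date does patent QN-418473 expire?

Earliest priority filing: 17 December 2006.
Base term: 17 December 2006 + 20 years → 17 December 2026.
Marketing Approval Extension: 1317 days (within the 1413-day cap) → +1317 days → 26 July 2030.
Appellate Stay Credit: +229 days → 12 March 2031.

2031-03-12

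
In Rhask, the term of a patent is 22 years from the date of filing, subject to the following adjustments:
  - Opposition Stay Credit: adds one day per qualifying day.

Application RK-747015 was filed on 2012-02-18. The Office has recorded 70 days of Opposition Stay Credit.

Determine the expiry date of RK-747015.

2034-04-29

Base term: filing date + 22 years → 18 February 2034.
Opposition Stay Credit: +70 days → 29 April 2034.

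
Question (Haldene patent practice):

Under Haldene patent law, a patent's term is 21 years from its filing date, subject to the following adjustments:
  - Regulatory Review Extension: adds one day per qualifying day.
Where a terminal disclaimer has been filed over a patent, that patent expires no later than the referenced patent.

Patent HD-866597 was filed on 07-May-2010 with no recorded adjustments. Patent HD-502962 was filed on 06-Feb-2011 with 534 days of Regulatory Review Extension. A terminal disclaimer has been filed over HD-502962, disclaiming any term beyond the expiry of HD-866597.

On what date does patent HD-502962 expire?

Natural term of HD-502962:
  Base: filing + 21 years → 6 February 2032.
  Regulatory Review Extension: +534 days → 24 July 2033.
Expiry of referenced patent HD-866597:
  Base: filing + 21 years → 7 May 2031.
Terminal disclaimer: HD-502962 expires on the earlier of 24 July 2033 and 7 May 2031.

May 7, 2031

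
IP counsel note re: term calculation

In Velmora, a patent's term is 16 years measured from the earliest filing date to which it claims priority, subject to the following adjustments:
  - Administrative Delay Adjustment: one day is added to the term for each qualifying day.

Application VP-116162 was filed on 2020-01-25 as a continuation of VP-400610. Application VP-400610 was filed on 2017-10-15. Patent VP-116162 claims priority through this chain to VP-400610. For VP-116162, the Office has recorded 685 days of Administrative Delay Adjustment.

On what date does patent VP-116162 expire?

2035-08-31

Earliest priority filing: 15 October 2017.
Base term: 15 October 2017 + 16 years → 15 October 2033.
Administrative Delay Adjustment: +685 days → 31 August 2035.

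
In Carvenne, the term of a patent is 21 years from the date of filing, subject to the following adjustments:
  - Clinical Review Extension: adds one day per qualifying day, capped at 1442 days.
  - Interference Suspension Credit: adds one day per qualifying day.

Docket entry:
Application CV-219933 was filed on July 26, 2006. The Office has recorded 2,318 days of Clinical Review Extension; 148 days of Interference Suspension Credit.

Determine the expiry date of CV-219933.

Base term: filing date + 21 years → 26 July 2027.
Clinical Review Extension: 2318 days claimed exceeds the 1442-day cap, so +1442 days → 7 July 2031.
Interference Suspension Credit: +148 days → 2 December 2031.

2031-12-02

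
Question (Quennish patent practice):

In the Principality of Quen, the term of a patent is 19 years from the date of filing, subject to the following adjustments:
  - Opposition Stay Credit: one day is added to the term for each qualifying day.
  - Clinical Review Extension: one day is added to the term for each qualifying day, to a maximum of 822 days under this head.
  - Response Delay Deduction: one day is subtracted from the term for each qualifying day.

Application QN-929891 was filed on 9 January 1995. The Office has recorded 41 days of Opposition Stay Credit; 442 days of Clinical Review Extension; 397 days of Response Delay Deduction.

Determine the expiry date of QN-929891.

Base term: filing date + 19 years → 9 January 2014.
Opposition Stay Credit: +41 days → 19 February 2014.
Clinical Review Extension: 442 days (within the 822-day cap) → +442 days → 7 May 2015.
Response Delay Deduction: −397 days → 5 April 2014.

2014-04-05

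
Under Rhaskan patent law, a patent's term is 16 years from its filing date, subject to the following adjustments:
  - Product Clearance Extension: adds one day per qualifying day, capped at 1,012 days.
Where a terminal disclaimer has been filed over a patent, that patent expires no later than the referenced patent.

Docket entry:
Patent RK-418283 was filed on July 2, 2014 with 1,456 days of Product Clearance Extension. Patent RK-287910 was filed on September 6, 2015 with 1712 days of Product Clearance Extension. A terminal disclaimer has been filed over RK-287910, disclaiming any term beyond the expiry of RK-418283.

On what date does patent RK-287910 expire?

April 9, 2033

Natural term of RK-287910:
  Base: filing + 16 years → 6 September 2031.
  Product Clearance Extension: 1712 days claimed exceeds the 1012-day cap, so +1012 days → 14 June 2034.
Expiry of referenced patent RK-418283:
  Base: filing + 16 years → 2 July 2030.
  Product Clearance Extension: 1456 days claimed exceeds the 1012-day cap, so +1012 days → 9 April 2033.
Terminal disclaimer: RK-287910 expires on the earlier of 14 June 2034 and 9 April 2033.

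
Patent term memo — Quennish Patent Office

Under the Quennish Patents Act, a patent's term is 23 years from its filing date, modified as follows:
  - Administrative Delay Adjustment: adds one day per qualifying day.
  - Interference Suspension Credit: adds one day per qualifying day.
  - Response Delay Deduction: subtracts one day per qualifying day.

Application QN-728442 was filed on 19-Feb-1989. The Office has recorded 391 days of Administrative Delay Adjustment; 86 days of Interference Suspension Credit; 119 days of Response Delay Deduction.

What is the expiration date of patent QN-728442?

Base term: filing date + 23 years → 19 February 2012.
Administrative Delay Adjustment: +391 days → 16 March 2013.
Interference Suspension Credit: +86 days → 10 June 2013.
Response Delay Deduction: −119 days → 11 February 2013.

February 11, 2013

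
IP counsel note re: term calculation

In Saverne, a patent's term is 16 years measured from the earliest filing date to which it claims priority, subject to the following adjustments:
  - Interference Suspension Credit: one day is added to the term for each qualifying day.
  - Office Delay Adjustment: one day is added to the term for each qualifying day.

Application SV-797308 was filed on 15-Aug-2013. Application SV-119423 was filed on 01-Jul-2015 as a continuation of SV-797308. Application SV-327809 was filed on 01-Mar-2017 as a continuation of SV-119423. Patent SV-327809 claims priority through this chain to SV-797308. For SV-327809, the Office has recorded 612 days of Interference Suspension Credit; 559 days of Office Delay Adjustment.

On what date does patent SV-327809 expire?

Earliest priority filing: 15 August 2013.
Base term: 15 August 2013 + 16 years → 15 August 2029.
Interference Suspension Credit: +612 days → 19 April 2031.
Office Delay Adjustment: +559 days → 29 October 2032.

October 29, 2032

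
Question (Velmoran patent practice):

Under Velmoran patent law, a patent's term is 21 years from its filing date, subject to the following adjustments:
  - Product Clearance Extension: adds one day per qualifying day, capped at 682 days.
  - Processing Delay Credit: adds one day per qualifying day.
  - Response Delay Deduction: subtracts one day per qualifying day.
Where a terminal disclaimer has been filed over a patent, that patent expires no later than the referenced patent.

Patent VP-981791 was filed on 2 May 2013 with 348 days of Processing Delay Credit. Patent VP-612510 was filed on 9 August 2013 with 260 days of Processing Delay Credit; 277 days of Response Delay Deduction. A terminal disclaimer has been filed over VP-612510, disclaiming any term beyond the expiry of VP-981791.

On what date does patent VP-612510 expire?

Natural term of VP-612510:
  Base: filing + 21 years → 9 August 2034.
  Processing Delay Credit: +260 days → 26 April 2035.
  Response Delay Deduction: −277 days → 23 July 2034.
Expiry of referenced patent VP-981791:
  Base: filing + 21 years → 2 May 2034.
  Processing Delay Credit: +348 days → 15 April 2035.
Terminal disclaimer: VP-612510 expires on the earlier of 23 July 2034 and 15 April 2035.

July 23, 2034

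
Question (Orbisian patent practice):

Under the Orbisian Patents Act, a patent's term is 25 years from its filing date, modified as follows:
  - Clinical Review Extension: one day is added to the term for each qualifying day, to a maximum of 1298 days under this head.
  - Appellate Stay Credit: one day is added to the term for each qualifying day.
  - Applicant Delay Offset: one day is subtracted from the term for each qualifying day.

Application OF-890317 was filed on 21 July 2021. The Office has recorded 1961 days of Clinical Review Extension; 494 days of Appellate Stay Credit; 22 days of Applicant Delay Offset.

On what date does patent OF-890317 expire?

Base term: filing date + 25 years → 21 July 2046.
Clinical Review Extension: 1961 days claimed exceeds the 1298-day cap, so +1298 days → 8 February 2050.
Appellate Stay Credit: +494 days → 17 June 2051.
Applicant Delay Offset: −22 days → 26 May 2051.

May 26, 2051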